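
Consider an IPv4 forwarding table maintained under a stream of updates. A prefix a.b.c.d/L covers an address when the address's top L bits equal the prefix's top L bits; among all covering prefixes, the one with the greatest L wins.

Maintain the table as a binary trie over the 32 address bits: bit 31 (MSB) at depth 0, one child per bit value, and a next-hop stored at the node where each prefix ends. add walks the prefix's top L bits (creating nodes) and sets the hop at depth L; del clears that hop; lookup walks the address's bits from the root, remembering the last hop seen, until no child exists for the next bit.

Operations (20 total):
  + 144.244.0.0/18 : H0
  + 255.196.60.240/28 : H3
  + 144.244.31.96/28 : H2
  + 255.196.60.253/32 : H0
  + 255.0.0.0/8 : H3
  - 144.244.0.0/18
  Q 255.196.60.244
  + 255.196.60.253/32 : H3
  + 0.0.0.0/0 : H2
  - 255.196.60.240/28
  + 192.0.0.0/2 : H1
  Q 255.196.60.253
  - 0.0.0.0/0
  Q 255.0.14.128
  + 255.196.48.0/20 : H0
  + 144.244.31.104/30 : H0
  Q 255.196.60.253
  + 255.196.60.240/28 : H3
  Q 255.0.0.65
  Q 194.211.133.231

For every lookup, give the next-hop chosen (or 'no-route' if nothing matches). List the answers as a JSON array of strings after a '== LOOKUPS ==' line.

Trace:
  add 144.244.0.0/18 -> H0 at depth 18
  add 255.196.60.240/28 -> H3 at depth 28
  add 144.244.31.96/28 -> H2 at depth 28
  add 255.196.60.253/32 -> H0 at depth 32
  add 255.0.0.0/8 -> H3 at depth 8
  - 144.244.0.0/18 clear@18
  Q 255.196.60.244: descend 1111111111000100001111001111 ; hops seen [H3,H3] ; pick H3
  add 255.196.60.253/32 -> H3 at depth 32
  add 0.0.0.0/0 -> H2 at depth 0
  - 255.196.60.240/28 clear@28
  add 192.0.0.0/2 -> H1 at depth 2
  Q 255.196.60.253: descend 11111111110001000011110011111101 ; hops seen [H2,H1,H3,H3] ; pick H3
  - 0.0.0.0/0 clear@0
  Q 255.0.14.128: descend 11111111 ; hops seen [H1,H3] ; pick H3
  add 255.196.48.0/20 -> H0 at depth 20
  add 144.244.31.104/30 -> H0 at depth 30
  Q 255.196.60.253: descend 11111111110001000011110011111101 ; hops seen [H1,H3,H0,H3] ; pick H3
  add 255.196.60.240/28 -> H3 at depth 28
  Q 255.0.0.65: descend 11111111 ; hops seen [H1,H3] ; pick H3
  Q 194.211.133.231: descend 11 ; hops seen [H1] ; pick H1

== LOOKUPS ==
["H3","H3","H3","H3","H3","H1"]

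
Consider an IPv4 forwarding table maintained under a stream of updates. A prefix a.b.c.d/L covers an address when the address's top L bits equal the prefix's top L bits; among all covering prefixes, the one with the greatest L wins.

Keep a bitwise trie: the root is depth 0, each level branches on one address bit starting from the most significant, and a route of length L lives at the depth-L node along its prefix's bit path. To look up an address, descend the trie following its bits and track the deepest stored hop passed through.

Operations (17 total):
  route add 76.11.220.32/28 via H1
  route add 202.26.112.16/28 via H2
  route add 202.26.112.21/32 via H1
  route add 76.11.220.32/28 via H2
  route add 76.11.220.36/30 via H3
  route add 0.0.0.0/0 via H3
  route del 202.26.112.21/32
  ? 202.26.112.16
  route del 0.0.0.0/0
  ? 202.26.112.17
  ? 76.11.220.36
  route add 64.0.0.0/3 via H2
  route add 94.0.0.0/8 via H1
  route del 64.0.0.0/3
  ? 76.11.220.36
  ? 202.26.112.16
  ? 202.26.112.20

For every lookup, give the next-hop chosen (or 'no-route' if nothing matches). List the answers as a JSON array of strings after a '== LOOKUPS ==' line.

Trace:
  + 76.11.220.32/28 (H1) depth=28
  + 202.26.112.16/28 (H2) depth=28
  + 202.26.112.21/32 (H1) depth=32
  + 76.11.220.32/28 (H2) depth=28
  + 76.11.220.36/30 (H3) depth=30
  + 0.0.0.0/0 (H3) depth=0
  del 202.26.112.21/32 (clear depth 32)
  lookup 202.26.112.16: bits 11001010000110100111000000010 walk d0:H3→d1:-→d2:-→d3:-→d4:-→d5:-→d6:-→d7:-→d8:-→d9:-→d10:-→d11:-→d12:-→d13:-→d14:-→d15:-→d16:-→d17:-→d18:-→d19:-→d20:-→d21:-→d22:-→d23:-→d24:-→d25:-→d26:-→d27:-→d28:H2→d29:- -> H2
  del 0.0.0.0/0 (clear depth 0)
  lookup 202.26.112.17: bits 11001010000110100111000000010 walk d0:-→d1:-→d2:-→d3:-→d4:-→d5:-→d6:-→d7:-→d8:-→d9:-→d10:-→d11:-→d12:-→d13:-→d14:-→d15:-→d16:-→d17:-→d18:-→d19:-→d20:-→d21:-→d22:-→d23:-→d24:-→d25:-→d26:-→d27:-→d28:H2→d29:- -> H2
  lookup 76.11.220.36: bits 010011000000101111011100001001 walk d0:-→d1:-→d2:-→d3:-→d4:-→d5:-→d6:-→d7:-→d8:-→d9:-→d10:-→d11:-→d12:-→d13:-→d14:-→d15:-→d16:-→d17:-→d18:-→d19:-→d20:-→d21:-→d22:-→d23:-→d24:-→d25:-→d26:-→d27:-→d28:H2→d29:-→d30:H3 -> H3
  + 64.0.0.0/3 (H2) depth=3
  + 94.0.0.0/8 (H1) depth=8
  del 64.0.0.0/3 (clear depth 3)
  lookup 76.11.220.36: bits 010011000000101111011100001001 walk d0:-→d1:-→d2:-→d3:-→d4:-→d5:-→d6:-→d7:-→d8:-→d9:-→d10:-→d11:-→d12:-→d13:-→d14:-→d15:-→d16:-→d17:-→d18:-→d19:-→d20:-→d21:-→d22:-→d23:-→d24:-→d25:-→d26:-→d27:-→d28:H2→d29:-→d30:H3 -> H3
  lookup 202.26.112.16: bits 11001010000110100111000000010 walk d0:-→d1:-→d2:-→d3:-→d4:-→d5:-→d6:-→d7:-→d8:-→d9:-→d10:-→d11:-→d12:-→d13:-→d14:-→d15:-→d16:-→d17:-→d18:-→d19:-→d20:-→d21:-→d22:-→d23:-→d24:-→d25:-→d26:-→d27:-→d28:H2→d29:- -> H2
  lookup 202.26.112.20: bits 1100101000011010011100000001010 walk d0:-→d1:-→d2:-→d3:-→d4:-→d5:-→d6:-→d7:-→d8:-→d9:-→d10:-→d11:-→d12:-→d13:-→d14:-→d15:-→d16:-→d17:-→d18:-→d19:-→d20:-→d21:-→d22:-→d23:-→d24:-→d25:-→d26:-→d27:-→d28:H2→d29:-→d30:-→d31:- -> H2

== LOOKUPS ==
["H2","H2","H3","H3","H2","H2"]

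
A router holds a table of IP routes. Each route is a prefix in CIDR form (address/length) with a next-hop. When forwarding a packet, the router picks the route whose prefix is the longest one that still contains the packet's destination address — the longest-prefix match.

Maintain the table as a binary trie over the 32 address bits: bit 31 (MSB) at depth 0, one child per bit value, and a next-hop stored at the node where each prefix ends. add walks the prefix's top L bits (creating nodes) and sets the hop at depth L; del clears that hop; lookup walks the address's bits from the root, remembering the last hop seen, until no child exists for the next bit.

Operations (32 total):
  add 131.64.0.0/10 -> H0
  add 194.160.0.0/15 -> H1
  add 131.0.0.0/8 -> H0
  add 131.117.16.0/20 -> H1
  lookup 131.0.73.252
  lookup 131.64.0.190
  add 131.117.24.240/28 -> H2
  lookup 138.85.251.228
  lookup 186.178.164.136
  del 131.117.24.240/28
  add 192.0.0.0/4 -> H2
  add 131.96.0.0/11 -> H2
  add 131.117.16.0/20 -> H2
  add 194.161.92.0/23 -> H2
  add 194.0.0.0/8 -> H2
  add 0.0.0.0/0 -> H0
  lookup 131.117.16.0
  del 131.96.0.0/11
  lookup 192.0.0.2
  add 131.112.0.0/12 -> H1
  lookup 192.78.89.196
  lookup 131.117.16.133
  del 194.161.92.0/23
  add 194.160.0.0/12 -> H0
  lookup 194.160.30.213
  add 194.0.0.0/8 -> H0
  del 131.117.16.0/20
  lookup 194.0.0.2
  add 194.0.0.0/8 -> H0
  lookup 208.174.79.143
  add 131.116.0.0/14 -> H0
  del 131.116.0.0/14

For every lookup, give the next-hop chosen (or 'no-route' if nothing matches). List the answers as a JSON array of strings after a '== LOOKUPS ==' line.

Apply in order:
  + 131.64.0.0/10 (H0) depth=10
  + 194.160.0.0/15 (H1) depth=15
  + 131.0.0.0/8 (H0) depth=8
  + 131.117.16.0/20 (H1) depth=20
  Q 131.0.73.252: descend 100000110 ; hops seen [H0] ; pick H0
  Q 131.64.0.190: descend 1000001101 ; hops seen [H0,H0] ; pick H0
  + 131.117.24.240/28 (H2) depth=28
  Q 138.85.251.228: descend 1000 ; hops seen [∅] ; pick no-route
  Q 186.178.164.136: descend 10 ; hops seen [∅] ; pick no-route
  del 131.117.24.240/28 (clear depth 28)
  + 192.0.0.0/4 (H2) depth=4
  + 131.96.0.0/11 (H2) depth=11
  + 131.117.16.0/20 (H2) depth=20
  + 194.161.92.0/23 (H2) depth=23
  + 194.0.0.0/8 (H2) depth=8
  + 0.0.0.0/0 (H0) depth=0
  Q 131.117.16.0: descend 10000011011101010001 ; hops seen [H0,H0,H0,H2,H2] ; pick H2
  del 131.96.0.0/11 (clear depth 11)
  Q 192.0.0.2: descend 110000 ; hops seen [H0,H2] ; pick H2
  + 131.112.0.0/12 (H1) depth=12
  Q 192.78.89.196: descend 110000 ; hops seen [H0,H2] ; pick H2
  Q 131.117.16.133: descend 10000011011101010001 ; hops seen [H0,H0,H0,H1,H2] ; pick H2
  del 194.161.92.0/23 (clear depth 23)
  + 194.160.0.0/12 (H0) depth=12
  Q 194.160.30.213: descend 110000101010000 ; hops seen [H0,H2,H2,H0,H1] ; pick H1
  + 194.0.0.0/8 (H0) depth=8
  del 131.117.16.0/20 (clear depth 20)
  Q 194.0.0.2: descend 11000010 ; hops seen [H0,H2,H0] ; pick H0
  + 194.0.0.0/8 (H0) depth=8
  Q 208.174.79.143: descend 110 ; hops seen [H0] ; pick H0
  + 131.116.0.0/14 (H0) depth=14
  del 131.116.0.0/14 (clear depth 14)

== LOOKUPS ==
["H0","H0","no-route","no-route","H2","H2","H2","H2","H1","H0","H0"]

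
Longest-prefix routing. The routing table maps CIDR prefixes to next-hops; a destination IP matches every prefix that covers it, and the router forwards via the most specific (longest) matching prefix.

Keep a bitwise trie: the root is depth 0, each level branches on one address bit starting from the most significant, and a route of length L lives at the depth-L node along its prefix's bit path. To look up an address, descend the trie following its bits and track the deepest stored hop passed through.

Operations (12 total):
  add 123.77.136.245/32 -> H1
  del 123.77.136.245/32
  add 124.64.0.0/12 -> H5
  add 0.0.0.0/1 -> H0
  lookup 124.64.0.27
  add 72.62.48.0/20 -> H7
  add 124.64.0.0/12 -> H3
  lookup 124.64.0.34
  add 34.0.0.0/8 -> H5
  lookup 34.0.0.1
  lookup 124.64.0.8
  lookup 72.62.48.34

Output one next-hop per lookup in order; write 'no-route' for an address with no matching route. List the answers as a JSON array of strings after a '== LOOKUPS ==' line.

Trace:
  add 123.77.136.245/32 -> H1 at depth 32
  - 123.77.136.245/32 clear@32
  add 124.64.0.0/12 -> H5 at depth 12
  add 0.0.0.0/1 -> H0 at depth 1
  ? 124.64.0.27  path d0:-→d1:H0→d2:-→d3:-→d4:-→d5:-→d6:-→d7:-→d8:-→d9:-→d10:-→d11:-→d12:H5  best=H5
  add 72.62.48.0/20 -> H7 at depth 20
  add 124.64.0.0/12 -> H3 at depth 12
  ? 124.64.0.34  path d0:-→d1:H0→d2:-→d3:-→d4:-→d5:-→d6:-→d7:-→d8:-→d9:-→d10:-→d11:-→d12:H3  best=H3
  add 34.0.0.0/8 -> H5 at depth 8
  ? 34.0.0.1  path d0:-→d1:H0→d2:-→d3:-→d4:-→d5:-→d6:-→d7:-→d8:H5  best=H5
  ? 124.64.0.8  path d0:-→d1:H0→d2:-→d3:-→d4:-→d5:-→d6:-→d7:-→d8:-→d9:-→d10:-→d11:-→d12:H3  best=H3
  ? 72.62.48.34  path d0:-→d1:H0→d2:-→d3:-→d4:-→d5:-→d6:-→d7:-→d8:-→d9:-→d10:-→d11:-→d12:-→d13:-→d14:-→d15:-→d16:-→d17:-→d18:-→d19:-→d20:H7  best=H7

== LOOKUPS ==
["H5","H3","H5","H3","H7"]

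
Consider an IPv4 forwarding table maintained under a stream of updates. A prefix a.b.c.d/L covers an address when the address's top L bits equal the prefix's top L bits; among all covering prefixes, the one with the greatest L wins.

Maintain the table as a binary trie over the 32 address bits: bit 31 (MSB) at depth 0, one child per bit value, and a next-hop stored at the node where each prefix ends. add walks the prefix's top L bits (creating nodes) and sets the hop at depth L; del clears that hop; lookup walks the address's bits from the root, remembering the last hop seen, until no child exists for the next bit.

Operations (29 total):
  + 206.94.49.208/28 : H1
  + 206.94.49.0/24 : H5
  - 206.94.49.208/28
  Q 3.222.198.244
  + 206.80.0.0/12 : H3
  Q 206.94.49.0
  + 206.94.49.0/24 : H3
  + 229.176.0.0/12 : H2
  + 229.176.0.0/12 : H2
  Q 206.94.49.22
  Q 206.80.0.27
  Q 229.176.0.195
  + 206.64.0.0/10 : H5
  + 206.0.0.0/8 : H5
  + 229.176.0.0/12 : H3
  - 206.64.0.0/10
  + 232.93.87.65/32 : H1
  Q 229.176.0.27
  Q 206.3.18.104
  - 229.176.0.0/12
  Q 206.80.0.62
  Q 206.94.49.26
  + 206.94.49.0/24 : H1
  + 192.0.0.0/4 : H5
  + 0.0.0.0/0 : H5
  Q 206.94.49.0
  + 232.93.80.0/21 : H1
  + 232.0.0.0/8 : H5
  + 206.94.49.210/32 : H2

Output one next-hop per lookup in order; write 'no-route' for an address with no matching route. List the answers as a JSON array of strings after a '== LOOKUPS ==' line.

Process each operation:
  add 206.94.49.208/28 -> H1 at depth 28
  add 206.94.49.0/24 -> H5 at depth 24
  del 206.94.49.208/28 (clear depth 28)
  Q 3.222.198.244: descend ε ; hops seen [∅] ; pick no-route
  add 206.80.0.0/12 -> H3 at depth 12
  Q 206.94.49.0: descend 110011100101111000110001 ; hops seen [H3,H5] ; pick H5
  add 206.94.49.0/24 -> H3 at depth 24
  add 229.176.0.0/12 -> H2 at depth 12
  add 229.176.0.0/12 -> H2 at depth 12
  Q 206.94.49.22: descend 110011100101111000110001 ; hops seen [H3,H3] ; pick H3
  Q 206.80.0.27: descend 110011100101 ; hops seen [H3] ; pick H3
  Q 229.176.0.195: descend 111001011011 ; hops seen [H2] ; pick H2
  add 206.64.0.0/10 -> H5 at depth 10
  add 206.0.0.0/8 -> H5 at depth 8
  add 229.176.0.0/12 -> H3 at depth 12
  del 206.64.0.0/10 (clear depth 10)
  add 232.93.87.65/32 -> H1 at depth 32
  Q 229.176.0.27: descend 111001011011 ; hops seen [H3] ; pick H3
  Q 206.3.18.104: descend 110011100 ; hops seen [H5] ; pick H5
  del 229.176.0.0/12 (clear depth 12)
  Q 206.80.0.62: descend 110011100101 ; hops seen [H5,H3] ; pick H3
  Q 206.94.49.26: descend 110011100101111000110001 ; hops seen [H5,H3,H3] ; pick H3
  add 206.94.49.0/24 -> H1 at depth 24
  add 192.0.0.0/4 -> H5 at depth 4
  add 0.0.0.0/0 -> H5 at depth 0
  Q 206.94.49.0: descend 110011100101111000110001 ; hops seen [H5,H5,H5,H3,H1] ; pick H1
  add 232.93.80.0/21 -> H1 at depth 21
  add 232.0.0.0/8 -> H5 at depth 8
  add 206.94.49.210/32 -> H2 at depth 32

== LOOKUPS ==
["no-route","H5","H3","H3","H2","H3","H5","H3","H3","H1"]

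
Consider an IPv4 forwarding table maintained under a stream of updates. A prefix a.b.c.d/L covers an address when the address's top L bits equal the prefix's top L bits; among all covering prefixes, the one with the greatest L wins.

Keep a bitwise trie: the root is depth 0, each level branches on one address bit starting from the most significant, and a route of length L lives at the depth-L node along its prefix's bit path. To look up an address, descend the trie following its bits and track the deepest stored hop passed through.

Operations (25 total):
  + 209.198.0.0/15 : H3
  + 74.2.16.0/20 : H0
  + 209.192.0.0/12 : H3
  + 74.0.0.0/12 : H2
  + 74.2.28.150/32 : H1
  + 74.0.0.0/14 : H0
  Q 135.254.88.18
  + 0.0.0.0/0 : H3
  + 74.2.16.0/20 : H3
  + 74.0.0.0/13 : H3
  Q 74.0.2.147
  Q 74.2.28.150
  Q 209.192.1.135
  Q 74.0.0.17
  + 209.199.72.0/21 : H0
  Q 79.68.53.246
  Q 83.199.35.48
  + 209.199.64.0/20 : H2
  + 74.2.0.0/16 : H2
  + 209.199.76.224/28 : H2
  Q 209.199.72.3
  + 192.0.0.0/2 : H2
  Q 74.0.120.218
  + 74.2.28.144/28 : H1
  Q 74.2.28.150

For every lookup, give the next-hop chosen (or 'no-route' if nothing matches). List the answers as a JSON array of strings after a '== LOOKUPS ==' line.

Process each operation:
  + 209.198.0.0/15 (H3) depth=15
  + 74.2.16.0/20 (H0) depth=20
  + 209.192.0.0/12 (H3) depth=12
  + 74.0.0.0/12 (H2) depth=12
  + 74.2.28.150/32 (H1) depth=32
  + 74.0.0.0/14 (H0) depth=14
  Q 135.254.88.18: descend 1 ; hops seen [∅] ; pick no-route
  + 0.0.0.0/0 (H3) depth=0
  + 74.2.16.0/20 (H3) depth=20
  + 74.0.0.0/13 (H3) depth=13
  Q 74.0.2.147: descend 01001010000000 ; hops seen [H3,H2,H3,H0] ; pick H0
  Q 74.2.28.150: descend 01001010000000100001110010010110 ; hops seen [H3,H2,H3,H0,H3,H1] ; pick H1
  Q 209.192.1.135: descend 1101000111000 ; hops seen [H3,H3] ; pick H3
  Q 74.0.0.17: descend 01001010000000 ; hops seen [H3,H2,H3,H0] ; pick H0
  + 209.199.72.0/21 (H0) depth=21
  Q 79.68.53.246: descend 01001 ; hops seen [H3] ; pick H3
  Q 83.199.35.48: descend 010 ; hops seen [H3] ; pick H3
  + 209.199.64.0/20 (H2) depth=20
  + 74.2.0.0/16 (H2) depth=16
  + 209.199.76.224/28 (H2) depth=28
  Q 209.199.72.3: descend 110100011100011101001 ; hops seen [H3,H3,H3,H2,H0] ; pick H0
  + 192.0.0.0/2 (H2) depth=2
  Q 74.0.120.218: descend 01001010000000 ; hops seen [H3,H2,H3,H0] ; pick H0
  + 74.2.28.144/28 (H1) depth=28
  Q 74.2.28.150: descend 01001010000000100001110010010110 ; hops seen [H3,H2,H3,H0,H2,H3,H1,H1] ; pick H1

== LOOKUPS ==
["no-route","H0","H1","H3","H0","H3","H3","H0","H0","H1"]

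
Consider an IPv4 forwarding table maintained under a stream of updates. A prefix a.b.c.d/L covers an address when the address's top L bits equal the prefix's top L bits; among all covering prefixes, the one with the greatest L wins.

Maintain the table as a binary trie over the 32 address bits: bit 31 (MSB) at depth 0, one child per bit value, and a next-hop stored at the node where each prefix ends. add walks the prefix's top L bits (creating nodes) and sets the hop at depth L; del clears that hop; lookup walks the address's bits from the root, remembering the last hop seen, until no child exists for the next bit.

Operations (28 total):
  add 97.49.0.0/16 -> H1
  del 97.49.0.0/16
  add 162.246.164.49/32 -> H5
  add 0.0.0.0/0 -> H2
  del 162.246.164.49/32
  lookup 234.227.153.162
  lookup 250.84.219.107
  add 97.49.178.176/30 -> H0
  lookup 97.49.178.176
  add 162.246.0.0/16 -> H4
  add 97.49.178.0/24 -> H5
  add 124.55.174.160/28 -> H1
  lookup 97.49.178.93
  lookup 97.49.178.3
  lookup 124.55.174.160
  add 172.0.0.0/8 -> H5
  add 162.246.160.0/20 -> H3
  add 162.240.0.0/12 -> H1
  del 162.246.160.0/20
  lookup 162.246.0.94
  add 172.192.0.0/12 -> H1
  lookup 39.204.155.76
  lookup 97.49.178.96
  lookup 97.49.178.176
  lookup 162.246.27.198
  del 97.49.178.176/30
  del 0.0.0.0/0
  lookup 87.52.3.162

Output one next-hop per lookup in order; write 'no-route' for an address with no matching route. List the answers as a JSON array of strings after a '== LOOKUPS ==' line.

Apply in order:
  + 97.49.0.0/16 (H1) depth=16
  - 97.49.0.0/16 clear@16
  + 162.246.164.49/32 (H5) depth=32
  + 0.0.0.0/0 (H2) depth=0
  - 162.246.164.49/32 clear@32
  ? 234.227.153.162  path d0:H2→d1:-  best=H2
  ? 250.84.219.107  path d0:H2→d1:-  best=H2
  + 97.49.178.176/30 (H0) depth=30
  ? 97.49.178.176  path d0:H2→d1:-→d2:-→d3:-→d4:-→d5:-→d6:-→d7:-→d8:-→d9:-→d10:-→d11:-→d12:-→d13:-→d14:-→d15:-→d16:-→d17:-→d18:-→d19:-→d20:-→d21:-→d22:-→d23:-→d24:-→d25:-→d26:-→d27:-→d28:-→d29:-→d30:H0  best=H0
  + 162.246.0.0/16 (H4) depth=16
  + 97.49.178.0/24 (H5) depth=24
  + 124.55.174.160/28 (H1) depth=28
  ? 97.49.178.93  path d0:H2→d1:-→d2:-→d3:-→d4:-→d5:-→d6:-→d7:-→d8:-→d9:-→d10:-→d11:-→d12:-→d13:-→d14:-→d15:-→d16:-→d17:-→d18:-→d19:-→d20:-→d21:-→d22:-→d23:-→d24:H5  best=H5
  ? 97.49.178.3  path d0:H2→d1:-→d2:-→d3:-→d4:-→d5:-→d6:-→d7:-→d8:-→d9:-→d10:-→d11:-→d12:-→d13:-→d14:-→d15:-→d16:-→d17:-→d18:-→d19:-→d20:-→d21:-→d22:-→d23:-→d24:H5  best=H5
  ? 124.55.174.160  path d0:H2→d1:-→d2:-→d3:-→d4:-→d5:-→d6:-→d7:-→d8:-→d9:-→d10:-→d11:-→d12:-→d13:-→d14:-→d15:-→d16:-→d17:-→d18:-→d19:-→d20:-→d21:-→d22:-→d23:-→d24:-→d25:-→d26:-→d27:-→d28:H1  best=H1
  + 172.0.0.0/8 (H5) depth=8
  + 162.246.160.0/20 (H3) depth=20
  + 162.240.0.0/12 (H1) depth=12
  - 162.246.160.0/20 clear@20
  ? 162.246.0.94  path d0:H2→d1:-→d2:-→d3:-→d4:-→d5:-→d6:-→d7:-→d8:-→d9:-→d10:-→d11:-→d12:H1→d13:-→d14:-→d15:-→d16:H4  best=H4
  + 172.192.0.0/12 (H1) depth=12
  ? 39.204.155.76  path d0:H2→d1:-  best=H2
  ? 97.49.178.96  path d0:H2→d1:-→d2:-→d3:-→d4:-→d5:-→d6:-→d7:-→d8:-→d9:-→d10:-→d11:-→d12:-→d13:-→d14:-→d15:-→d16:-→d17:-→d18:-→d19:-→d20:-→d21:-→d22:-→d23:-→d24:H5  best=H5
  ? 97.49.178.176  path d0:H2→d1:-→d2:-→d3:-→d4:-→d5:-→d6:-→d7:-→d8:-→d9:-→d10:-→d11:-→d12:-→d13:-→d14:-→d15:-→d16:-→d17:-→d18:-→d19:-→d20:-→d21:-→d22:-→d23:-→d24:H5→d25:-→d26:-→d27:-→d28:-→d29:-→d30:H0  best=H0
  ? 162.246.27.198  path d0:H2→d1:-→d2:-→d3:-→d4:-→d5:-→d6:-→d7:-→d8:-→d9:-→d10:-→d11:-→d12:H1→d13:-→d14:-→d15:-→d16:H4  best=H4
  - 97.49.178.176/30 clear@30
  - 0.0.0.0/0 clear@0
  ? 87.52.3.162  path d0:-→d1:-→d2:-  best=no-route

== LOOKUPS ==
["H2","H2","H0","H5","H5","H1","H4","H2","H5","H0","H4","no-route"]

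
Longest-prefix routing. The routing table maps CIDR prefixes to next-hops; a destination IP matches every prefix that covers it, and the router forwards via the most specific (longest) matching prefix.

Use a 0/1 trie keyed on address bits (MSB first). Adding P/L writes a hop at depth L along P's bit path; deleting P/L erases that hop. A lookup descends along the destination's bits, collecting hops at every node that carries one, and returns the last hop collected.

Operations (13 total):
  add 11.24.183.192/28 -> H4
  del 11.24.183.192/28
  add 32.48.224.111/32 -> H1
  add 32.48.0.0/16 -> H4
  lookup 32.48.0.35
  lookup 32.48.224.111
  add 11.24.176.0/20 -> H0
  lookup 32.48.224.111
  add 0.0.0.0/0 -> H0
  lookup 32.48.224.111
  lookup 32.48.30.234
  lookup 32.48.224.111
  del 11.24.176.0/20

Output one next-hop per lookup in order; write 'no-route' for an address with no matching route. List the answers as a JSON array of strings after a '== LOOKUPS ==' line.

Process each operation:
  + 11.24.183.192/28 (H4) depth=28
  del 11.24.183.192/28 (clear depth 28)
  + 32.48.224.111/32 (H1) depth=32
  + 32.48.0.0/16 (H4) depth=16
  Q 32.48.0.35: descend 0010000000110000 ; hops seen [H4] ; pick H4
  Q 32.48.224.111: descend 00100000001100001110000001101111 ; hops seen [H4,H1] ; pick H1
  + 11.24.176.0/20 (H0) depth=20
  Q 32.48.224.111: descend 00100000001100001110000001101111 ; hops seen [H4,H1] ; pick H1
  + 0.0.0.0/0 (H0) depth=0
  Q 32.48.224.111: descend 00100000001100001110000001101111 ; hops seen [H0,H4,H1] ; pick H1
  Q 32.48.30.234: descend 0010000000110000 ; hops seen [H0,H4] ; pick H4
  Q 32.48.224.111: descend 00100000001100001110000001101111 ; hops seen [H0,H4,H1] ; pick H1
  del 11.24.176.0/20 (clear depth 20)

== LOOKUPS ==
["H4","H1","H1","H1","H4","H1"]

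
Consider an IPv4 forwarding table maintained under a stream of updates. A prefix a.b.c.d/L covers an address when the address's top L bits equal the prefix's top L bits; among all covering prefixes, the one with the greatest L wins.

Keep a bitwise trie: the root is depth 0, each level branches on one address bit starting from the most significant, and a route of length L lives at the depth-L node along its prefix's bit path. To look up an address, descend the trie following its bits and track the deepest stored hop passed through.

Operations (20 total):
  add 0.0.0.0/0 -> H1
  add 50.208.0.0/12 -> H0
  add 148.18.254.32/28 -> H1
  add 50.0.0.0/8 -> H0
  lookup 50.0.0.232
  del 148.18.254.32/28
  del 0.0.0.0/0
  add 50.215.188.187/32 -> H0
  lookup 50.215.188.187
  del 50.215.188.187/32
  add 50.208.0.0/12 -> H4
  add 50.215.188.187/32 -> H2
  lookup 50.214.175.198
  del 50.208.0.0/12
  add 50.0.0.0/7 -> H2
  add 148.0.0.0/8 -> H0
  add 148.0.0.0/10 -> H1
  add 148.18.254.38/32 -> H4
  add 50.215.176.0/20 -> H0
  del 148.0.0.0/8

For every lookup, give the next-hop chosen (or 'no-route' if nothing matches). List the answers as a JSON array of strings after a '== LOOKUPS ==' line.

Trace:
  + 0.0.0.0/0 (H1) depth=0
  + 50.208.0.0/12 (H0) depth=12
  + 148.18.254.32/28 (H1) depth=28
  + 50.0.0.0/8 (H0) depth=8
  ? 50.0.0.232  path d0:H1→d1:-→d2:-→d3:-→d4:-→d5:-→d6:-→d7:-→d8:H0  best=H0
  del 148.18.254.32/28 (clear depth 28)
  del 0.0.0.0/0 (clear depth 0)
  + 50.215.188.187/32 (H0) depth=32
  ? 50.215.188.187  path d0:-→d1:-→d2:-→d3:-→d4:-→d5:-→d6:-→d7:-→d8:H0→d9:-→d10:-→d11:-→d12:H0→d13:-→d14:-→d15:-→d16:-→d17:-→d18:-→d19:-→d20:-→d21:-→d22:-→d23:-→d24:-→d25:-→d26:-→d27:-→d28:-→d29:-→d30:-→d31:-→d32:H0  best=H0
  del 50.215.188.187/32 (clear depth 32)
  + 50.208.0.0/12 (H4) depth=12
  + 50.215.188.187/32 (H2) depth=32
  ? 50.214.175.198  path d0:-→d1:-→d2:-→d3:-→d4:-→d5:-→d6:-→d7:-→d8:H0→d9:-→d10:-→d11:-→d12:H4→d13:-→d14:-→d15:-  best=H4
  del 50.208.0.0/12 (clear depth 12)
  + 50.0.0.0/7 (H2) depth=7
  + 148.0.0.0/8 (H0) depth=8
  + 148.0.0.0/10 (H1) depth=10
  + 148.18.254.38/32 (H4) depth=32
  + 50.215.176.0/20 (H0) depth=20
  del 148.0.0.0/8 (clear depth 8)

== LOOKUPS ==
["H0","H0","H4"]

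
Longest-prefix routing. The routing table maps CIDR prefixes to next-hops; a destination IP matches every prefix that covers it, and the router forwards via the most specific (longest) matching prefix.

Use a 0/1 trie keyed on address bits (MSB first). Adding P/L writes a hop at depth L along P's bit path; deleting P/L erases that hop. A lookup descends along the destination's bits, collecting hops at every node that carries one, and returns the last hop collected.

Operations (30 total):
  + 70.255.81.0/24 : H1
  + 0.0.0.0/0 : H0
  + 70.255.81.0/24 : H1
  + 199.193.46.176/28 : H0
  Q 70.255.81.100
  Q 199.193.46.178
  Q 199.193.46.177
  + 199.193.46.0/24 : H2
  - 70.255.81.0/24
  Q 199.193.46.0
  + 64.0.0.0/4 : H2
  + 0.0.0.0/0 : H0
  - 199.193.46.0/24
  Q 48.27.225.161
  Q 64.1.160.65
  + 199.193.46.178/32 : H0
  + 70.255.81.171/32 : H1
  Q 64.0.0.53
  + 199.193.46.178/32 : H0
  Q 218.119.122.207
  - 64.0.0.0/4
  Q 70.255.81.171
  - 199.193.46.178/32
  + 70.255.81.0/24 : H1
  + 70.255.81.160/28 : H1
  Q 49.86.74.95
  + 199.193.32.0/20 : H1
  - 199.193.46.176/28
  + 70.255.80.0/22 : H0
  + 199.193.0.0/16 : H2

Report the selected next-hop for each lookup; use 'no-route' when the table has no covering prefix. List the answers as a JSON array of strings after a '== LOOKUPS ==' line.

Trace:
  + 70.255.81.0/24 (H1) depth=24
  + 0.0.0.0/0 (H0) depth=0
  + 70.255.81.0/24 (H1) depth=24
  + 199.193.46.176/28 (H0) depth=28
  Q 70.255.81.100: descend 010001101111111101010001 ; hops seen [H0,H1] ; pick H1
  Q 199.193.46.178: descend 1100011111000001001011101011 ; hops seen [H0,H0] ; pick H0
  Q 199.193.46.177: descend 1100011111000001001011101011 ; hops seen [H0,H0] ; pick H0
  + 199.193.46.0/24 (H2) depth=24
  - 70.255.81.0/24 clear@24
  Q 199.193.46.0: descend 110001111100000100101110 ; hops seen [H0,H2] ; pick H2
  + 64.0.0.0/4 (H2) depth=4
  + 0.0.0.0/0 (H0) depth=0
  - 199.193.46.0/24 clear@24
  Q 48.27.225.161: descend 0 ; hops seen [H0] ; pick H0
  Q 64.1.160.65: descend 01000 ; hops seen [H0,H2] ; pick H2
  + 199.193.46.178/32 (H0) depth=32
  + 70.255.81.171/32 (H1) depth=32
  Q 64.0.0.53: descend 01000 ; hops seen [H0,H2] ; pick H2
  + 199.193.46.178/32 (H0) depth=32
  Q 218.119.122.207: descend 110 ; hops seen [H0] ; pick H0
  - 64.0.0.0/4 clear@4
  Q 70.255.81.171: descend 01000110111111110101000110101011 ; hops seen [H0,H1] ; pick H1
  - 199.193.46.178/32 clear@32
  + 70.255.81.0/24 (H1) depth=24
  + 70.255.81.160/28 (H1) depth=28
  Q 49.86.74.95: descend 0 ; hops seen [H0] ; pick H0
  + 199.193.32.0/20 (H1) depth=20
  - 199.193.46.176/28 clear@28
  + 70.255.80.0/22 (H0) depth=22
  + 199.193.0.0/16 (H2) depth=16

== LOOKUPS ==
["H1","H0","H0","H2","H0","H2","H2","H0","H1","H0"]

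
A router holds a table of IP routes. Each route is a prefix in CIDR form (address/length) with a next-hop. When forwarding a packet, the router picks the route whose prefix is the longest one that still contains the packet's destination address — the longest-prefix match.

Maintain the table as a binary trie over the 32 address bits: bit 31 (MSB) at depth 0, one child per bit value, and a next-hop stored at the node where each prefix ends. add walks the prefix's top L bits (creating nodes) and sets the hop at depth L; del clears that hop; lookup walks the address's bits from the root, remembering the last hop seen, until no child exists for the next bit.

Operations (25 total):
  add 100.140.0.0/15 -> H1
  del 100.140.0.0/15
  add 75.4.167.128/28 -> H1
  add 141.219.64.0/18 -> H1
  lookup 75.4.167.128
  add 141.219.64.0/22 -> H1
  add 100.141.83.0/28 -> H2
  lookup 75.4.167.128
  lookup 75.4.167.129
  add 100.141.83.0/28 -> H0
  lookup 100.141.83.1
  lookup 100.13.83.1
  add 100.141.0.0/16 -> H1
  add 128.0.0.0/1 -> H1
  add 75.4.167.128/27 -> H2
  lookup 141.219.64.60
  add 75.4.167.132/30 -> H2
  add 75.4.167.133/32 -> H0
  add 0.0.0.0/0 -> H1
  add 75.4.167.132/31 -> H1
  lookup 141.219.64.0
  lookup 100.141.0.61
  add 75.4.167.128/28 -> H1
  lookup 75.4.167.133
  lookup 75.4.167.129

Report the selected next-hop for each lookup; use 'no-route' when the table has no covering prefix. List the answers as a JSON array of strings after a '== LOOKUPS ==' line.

Apply in order:
  + 100.140.0.0/15 (H1) depth=15
  - 100.140.0.0/15 clear@15
  + 75.4.167.128/28 (H1) depth=28
  + 141.219.64.0/18 (H1) depth=18
  ? 75.4.167.128  path d0:-→d1:-→d2:-→d3:-→d4:-→d5:-→d6:-→d7:-→d8:-→d9:-→d10:-→d11:-→d12:-→d13:-→d14:-→d15:-→d16:-→d17:-→d18:-→d19:-→d20:-→d21:-→d22:-→d23:-→d24:-→d25:-→d26:-→d27:-→d28:H1  best=H1
  + 141.219.64.0/22 (H1) depth=22
  + 100.141.83.0/28 (H2) depth=28
  ? 75.4.167.128  path d0:-→d1:-→d2:-→d3:-→d4:-→d5:-→d6:-→d7:-→d8:-→d9:-→d10:-→d11:-→d12:-→d13:-→d14:-→d15:-→d16:-→d17:-→d18:-→d19:-→d20:-→d21:-→d22:-→d23:-→d24:-→d25:-→d26:-→d27:-→d28:H1  best=H1
  ? 75.4.167.129  path d0:-→d1:-→d2:-→d3:-→d4:-→d5:-→d6:-→d7:-→d8:-→d9:-→d10:-→d11:-→d12:-→d13:-→d14:-→d15:-→d16:-→d17:-→d18:-→d19:-→d20:-→d21:-→d22:-→d23:-→d24:-→d25:-→d26:-→d27:-→d28:H1  best=H1
  + 100.141.83.0/28 (H0) depth=28
  ? 100.141.83.1  path d0:-→d1:-→d2:-→d3:-→d4:-→d5:-→d6:-→d7:-→d8:-→d9:-→d10:-→d11:-→d12:-→d13:-→d14:-→d15:-→d16:-→d17:-→d18:-→d19:-→d20:-→d21:-→d22:-→d23:-→d24:-→d25:-→d26:-→d27:-→d28:H0  best=H0
  ? 100.13.83.1  path d0:-→d1:-→d2:-→d3:-→d4:-→d5:-→d6:-→d7:-→d8:-  best=no-route
  + 100.141.0.0/16 (H1) depth=16
  + 128.0.0.0/1 (H1) depth=1
  + 75.4.167.128/27 (H2) depth=27
  ? 141.219.64.60  path d0:-→d1:H1→d2:-→d3:-→d4:-→d5:-→d6:-→d7:-→d8:-→d9:-→d10:-→d11:-→d12:-→d13:-→d14:-→d15:-→d16:-→d17:-→d18:H1→d19:-→d20:-→d21:-→d22:H1  best=H1
  + 75.4.167.132/30 (H2) depth=30
  + 75.4.167.133/32 (H0) depth=32
  + 0.0.0.0/0 (H1) depth=0
  + 75.4.167.132/31 (H1) depth=31
  ? 141.219.64.0  path d0:H1→d1:H1→d2:-→d3:-→d4:-→d5:-→d6:-→d7:-→d8:-→d9:-→d10:-→d11:-→d12:-→d13:-→d14:-→d15:-→d16:-→d17:-→d18:H1→d19:-→d20:-→d21:-→d22:H1  best=H1
  ? 100.141.0.61  path d0:H1→d1:-→d2:-→d3:-→d4:-→d5:-→d6:-→d7:-→d8:-→d9:-→d10:-→d11:-→d12:-→d13:-→d14:-→d15:-→d16:H1→d17:-  best=H1
  + 75.4.167.128/28 (H1) depth=28
  ? 75.4.167.133  path d0:H1→d1:-→d2:-→d3:-→d4:-→d5:-→d6:-→d7:-→d8:-→d9:-→d10:-→d11:-→d12:-→d13:-→d14:-→d15:-→d16:-→d17:-→d18:-→d19:-→d20:-→d21:-→d22:-→d23:-→d24:-→d25:-→d26:-→d27:H2→d28:H1→d29:-→d30:H2→d31:H1→d32:H0  best=H0
  ? 75.4.167.129  path d0:H1→d1:-→d2:-→d3:-→d4:-→d5:-→d6:-→d7:-→d8:-→d9:-→d10:-→d11:-→d12:-→d13:-→d14:-→d15:-→d16:-→d17:-→d18:-→d19:-→d20:-→d21:-→d22:-→d23:-→d24:-→d25:-→d26:-→d27:H2→d28:H1→d29:-  best=H1

== LOOKUPS ==
["H1","H1","H1","H0","no-route","H1","H1","H1","H0","H1"]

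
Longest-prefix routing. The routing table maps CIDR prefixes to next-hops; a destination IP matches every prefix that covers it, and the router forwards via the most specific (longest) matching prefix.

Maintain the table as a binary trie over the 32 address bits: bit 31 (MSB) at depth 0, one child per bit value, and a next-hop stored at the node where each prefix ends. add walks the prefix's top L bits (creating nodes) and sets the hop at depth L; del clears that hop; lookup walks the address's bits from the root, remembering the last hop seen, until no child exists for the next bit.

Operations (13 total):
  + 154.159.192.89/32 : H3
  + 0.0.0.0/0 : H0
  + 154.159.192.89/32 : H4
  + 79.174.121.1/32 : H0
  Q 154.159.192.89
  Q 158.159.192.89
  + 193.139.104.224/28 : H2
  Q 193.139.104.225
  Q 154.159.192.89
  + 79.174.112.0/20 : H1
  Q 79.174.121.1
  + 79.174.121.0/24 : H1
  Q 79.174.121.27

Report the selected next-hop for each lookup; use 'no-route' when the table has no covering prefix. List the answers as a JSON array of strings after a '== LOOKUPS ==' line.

Trace:
  add 154.159.192.89/32 -> H3 at depth 32
  add 0.0.0.0/0 -> H0 at depth 0
  add 154.159.192.89/32 -> H4 at depth 32
  add 79.174.121.1/32 -> H0 at depth 32
  ? 154.159.192.89  path d0:H0→d1:-→d2:-→d3:-→d4:-→d5:-→d6:-→d7:-→d8:-→d9:-→d10:-→d11:-→d12:-→d13:-→d14:-→d15:-→d16:-→d17:-→d18:-→d19:-→d20:-→d21:-→d22:-→d23:-→d24:-→d25:-→d26:-→d27:-→d28:-→d29:-→d30:-→d31:-→d32:H4  best=H4
  ? 158.159.192.89  path d0:H0→d1:-→d2:-→d3:-→d4:-→d5:-  best=H0
  add 193.139.104.224/28 -> H2 at depth 28
  ? 193.139.104.225  path d0:H0→d1:-→d2:-→d3:-→d4:-→d5:-→d6:-→d7:-→d8:-→d9:-→d10:-→d11:-→d12:-→d13:-→d14:-→d15:-→d16:-→d17:-→d18:-→d19:-→d20:-→d21:-→d22:-→d23:-→d24:-→d25:-→d26:-→d27:-→d28:H2  best=H2
  ? 154.159.192.89  path d0:H0→d1:-→d2:-→d3:-→d4:-→d5:-→d6:-→d7:-→d8:-→d9:-→d10:-→d11:-→d12:-→d13:-→d14:-→d15:-→d16:-→d17:-→d18:-→d19:-→d20:-→d21:-→d22:-→d23:-→d24:-→d25:-→d26:-→d27:-→d28:-→d29:-→d30:-→d31:-→d32:H4  best=H4
  add 79.174.112.0/20 -> H1 at depth 20
  ? 79.174.121.1  path d0:H0→d1:-→d2:-→d3:-→d4:-→d5:-→d6:-→d7:-→d8:-→d9:-→d10:-→d11:-→d12:-→d13:-→d14:-→d15:-→d16:-→d17:-→d18:-→d19:-→d20:H1→d21:-→d22:-→d23:-→d24:-→d25:-→d26:-→d27:-→d28:-→d29:-→d30:-→d31:-→d32:H0  best=H0
  add 79.174.121.0/24 -> H1 at depth 24
  ? 79.174.121.27  path d0:H0→d1:-→d2:-→d3:-→d4:-→d5:-→d6:-→d7:-→d8:-→d9:-→d10:-→d11:-→d12:-→d13:-→d14:-→d15:-→d16:-→d17:-→d18:-→d19:-→d20:H1→d21:-→d22:-→d23:-→d24:H1→d25:-→d26:-→d27:-  best=H1

== LOOKUPS ==
["H4","H0","H2","H4","H0","H1"]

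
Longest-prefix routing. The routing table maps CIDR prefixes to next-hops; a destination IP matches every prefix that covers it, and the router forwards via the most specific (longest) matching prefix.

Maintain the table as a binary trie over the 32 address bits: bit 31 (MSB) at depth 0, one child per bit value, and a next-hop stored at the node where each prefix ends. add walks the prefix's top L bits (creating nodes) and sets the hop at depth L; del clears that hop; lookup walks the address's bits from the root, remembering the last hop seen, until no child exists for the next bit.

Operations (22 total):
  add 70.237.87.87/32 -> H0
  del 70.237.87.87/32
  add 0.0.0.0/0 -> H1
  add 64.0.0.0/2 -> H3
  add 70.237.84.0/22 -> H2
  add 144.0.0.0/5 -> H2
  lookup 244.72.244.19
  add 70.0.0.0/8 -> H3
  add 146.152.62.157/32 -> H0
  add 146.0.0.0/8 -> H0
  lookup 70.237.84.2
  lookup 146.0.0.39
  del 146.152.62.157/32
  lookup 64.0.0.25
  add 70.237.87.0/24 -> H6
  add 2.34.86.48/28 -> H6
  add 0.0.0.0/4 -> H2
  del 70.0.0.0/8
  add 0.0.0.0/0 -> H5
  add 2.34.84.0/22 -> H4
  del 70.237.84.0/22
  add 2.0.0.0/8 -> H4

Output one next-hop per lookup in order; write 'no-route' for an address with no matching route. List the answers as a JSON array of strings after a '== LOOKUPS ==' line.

Apply in order:
  add 70.237.87.87/32 -> H0 at depth 32
  - 70.237.87.87/32 clear@32
  add 0.0.0.0/0 -> H1 at depth 0
  add 64.0.0.0/2 -> H3 at depth 2
  add 70.237.84.0/22 -> H2 at depth 22
  add 144.0.0.0/5 -> H2 at depth 5
  Q 244.72.244.19: descend 1 ; hops seen [H1] ; pick H1
  add 70.0.0.0/8 -> H3 at depth 8
  add 146.152.62.157/32 -> H0 at depth 32
  add 146.0.0.0/8 -> H0 at depth 8
  Q 70.237.84.2: descend 0100011011101101010101 ; hops seen [H1,H3,H3,H2] ; pick H2
  Q 146.0.0.39: descend 10010010 ; hops seen [H1,H2,H0] ; pick H0
  - 146.152.62.157/32 clear@32
  Q 64.0.0.25: descend 01000 ; hops seen [H1,H3] ; pick H3
  add 70.237.87.0/24 -> H6 at depth 24
  add 2.34.86.48/28 -> H6 at depth 28
  add 0.0.0.0/4 -> H2 at depth 4
  - 70.0.0.0/8 clear@8
  add 0.0.0.0/0 -> H5 at depth 0
  add 2.34.84.0/22 -> H4 at depth 22
  - 70.237.84.0/22 clear@22
  add 2.0.0.0/8 -> H4 at depth 8

== LOOKUPS ==
["H1","H2","H0","H3"]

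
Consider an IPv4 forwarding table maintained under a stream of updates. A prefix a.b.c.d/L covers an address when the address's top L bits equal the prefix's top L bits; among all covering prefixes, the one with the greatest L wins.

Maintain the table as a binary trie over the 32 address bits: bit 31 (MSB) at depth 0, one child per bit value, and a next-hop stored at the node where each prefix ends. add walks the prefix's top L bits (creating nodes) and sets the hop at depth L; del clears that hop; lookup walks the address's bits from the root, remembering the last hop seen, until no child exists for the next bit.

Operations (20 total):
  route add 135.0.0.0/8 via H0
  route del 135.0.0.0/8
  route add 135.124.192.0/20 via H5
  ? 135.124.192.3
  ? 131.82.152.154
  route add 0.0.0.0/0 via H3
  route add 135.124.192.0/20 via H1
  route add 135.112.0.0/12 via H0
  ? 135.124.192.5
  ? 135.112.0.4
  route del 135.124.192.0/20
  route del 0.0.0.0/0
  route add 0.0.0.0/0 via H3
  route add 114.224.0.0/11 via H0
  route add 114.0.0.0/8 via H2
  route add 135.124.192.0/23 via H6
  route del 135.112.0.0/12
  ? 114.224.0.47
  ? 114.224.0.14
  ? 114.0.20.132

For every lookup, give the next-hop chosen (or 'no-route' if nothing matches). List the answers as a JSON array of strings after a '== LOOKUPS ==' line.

Apply in order:
  add 135.0.0.0/8 -> H0 at depth 8
  del 135.0.0.0/8 (clear depth 8)
  add 135.124.192.0/20 -> H5 at depth 20
  ? 135.124.192.3  path d0:-→d1:-→d2:-→d3:-→d4:-→d5:-→d6:-→d7:-→d8:-→d9:-→d10:-→d11:-→d12:-→d13:-→d14:-→d15:-→d16:-→d17:-→d18:-→d19:-→d20:H5  best=H5
  ? 131.82.152.154  path d0:-→d1:-→d2:-→d3:-→d4:-→d5:-  best=no-route
  add 0.0.0.0/0 -> H3 at depth 0
  add 135.124.192.0/20 -> H1 at depth 20
  add 135.112.0.0/12 -> H0 at depth 12
  ? 135.124.192.5  path d0:H3→d1:-→d2:-→d3:-→d4:-→d5:-→d6:-→d7:-→d8:-→d9:-→d10:-→d11:-→d12:H0→d13:-→d14:-→d15:-→d16:-→d17:-→d18:-→d19:-→d20:H1  best=H1
  ? 135.112.0.4  path d0:H3→d1:-→d2:-→d3:-→d4:-→d5:-→d6:-→d7:-→d8:-→d9:-→d10:-→d11:-→d12:H0  best=H0
  del 135.124.192.0/20 (clear depth 20)
  del 0.0.0.0/0 (clear depth 0)
  add 0.0.0.0/0 -> H3 at depth 0
  add 114.224.0.0/11 -> H0 at depth 11
  add 114.0.0.0/8 -> H2 at depth 8
  add 135.124.192.0/23 -> H6 at depth 23
  del 135.112.0.0/12 (clear depth 12)
  ? 114.224.0.47  path d0:H3→d1:-→d2:-→d3:-→d4:-→d5:-→d6:-→d7:-→d8:H2→d9:-→d10:-→d11:H0  best=H0
  ? 114.224.0.14  path d0:H3→d1:-→d2:-→d3:-→d4:-→d5:-→d6:-→d7:-→d8:H2→d9:-→d10:-→d11:H0  best=H0
  ? 114.0.20.132  path d0:H3→d1:-→d2:-→d3:-→d4:-→d5:-→d6:-→d7:-→d8:H2  best=H2

== LOOKUPS ==
["H5","no-route","H1","H0","H0","H0","H2"]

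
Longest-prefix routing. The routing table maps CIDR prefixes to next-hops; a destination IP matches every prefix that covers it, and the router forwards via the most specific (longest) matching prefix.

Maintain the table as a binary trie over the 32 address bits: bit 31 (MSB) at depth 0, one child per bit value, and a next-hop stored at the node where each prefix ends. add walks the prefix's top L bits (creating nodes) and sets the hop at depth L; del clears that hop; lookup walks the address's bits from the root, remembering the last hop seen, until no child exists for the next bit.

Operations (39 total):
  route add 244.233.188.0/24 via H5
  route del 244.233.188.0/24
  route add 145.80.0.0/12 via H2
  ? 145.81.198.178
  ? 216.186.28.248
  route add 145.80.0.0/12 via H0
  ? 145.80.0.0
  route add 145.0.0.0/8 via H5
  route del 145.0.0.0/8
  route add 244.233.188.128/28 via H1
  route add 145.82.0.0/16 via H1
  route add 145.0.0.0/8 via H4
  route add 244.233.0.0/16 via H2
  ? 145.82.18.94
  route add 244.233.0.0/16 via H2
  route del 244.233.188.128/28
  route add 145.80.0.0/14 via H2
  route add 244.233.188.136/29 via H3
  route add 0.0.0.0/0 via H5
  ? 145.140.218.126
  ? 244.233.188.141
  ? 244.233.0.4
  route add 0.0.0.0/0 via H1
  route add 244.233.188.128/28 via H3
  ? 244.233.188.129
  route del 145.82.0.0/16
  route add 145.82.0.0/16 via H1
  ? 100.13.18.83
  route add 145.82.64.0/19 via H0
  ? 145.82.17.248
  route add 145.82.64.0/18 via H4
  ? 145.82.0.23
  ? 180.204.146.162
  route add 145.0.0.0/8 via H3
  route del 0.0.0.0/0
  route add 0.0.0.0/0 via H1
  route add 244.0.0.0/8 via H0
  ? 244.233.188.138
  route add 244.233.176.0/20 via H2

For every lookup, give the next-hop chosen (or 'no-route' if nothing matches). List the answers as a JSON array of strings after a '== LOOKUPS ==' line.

Process each operation:
  + 244.233.188.0/24 (H5) depth=24
  - 244.233.188.0/24 clear@24
  + 145.80.0.0/12 (H2) depth=12
  lookup 145.81.198.178: bits 100100010101 walk d0:-→d1:-→d2:-→d3:-→d4:-→d5:-→d6:-→d7:-→d8:-→d9:-→d10:-→d11:-→d12:H2 -> H2
  lookup 216.186.28.248: bits 11 walk d0:-→d1:-→d2:- -> no-route
  + 145.80.0.0/12 (H0) depth=12
  lookup 145.80.0.0: bits 100100010101 walk d0:-→d1:-→d2:-→d3:-→d4:-→d5:-→d6:-→d7:-→d8:-→d9:-→d10:-→d11:-→d12:H0 -> H0
  + 145.0.0.0/8 (H5) depth=8
  - 145.0.0.0/8 clear@8
  + 244.233.188.128/28 (H1) depth=28
  + 145.82.0.0/16 (H1) depth=16
  + 145.0.0.0/8 (H4) depth=8
  + 244.233.0.0/16 (H2) depth=16
  lookup 145.82.18.94: bits 1001000101010010 walk d0:-→d1:-→d2:-→d3:-→d4:-→d5:-→d6:-→d7:-→d8:H4→d9:-→d10:-→d11:-→d12:H0→d13:-→d14:-→d15:-→d16:H1 -> H1
  + 244.233.0.0/16 (H2) depth=16
  - 244.233.188.128/28 clear@28
  + 145.80.0.0/14 (H2) depth=14
  + 244.233.188.136/29 (H3) depth=29
  + 0.0.0.0/0 (H5) depth=0
  lookup 145.140.218.126: bits 10010001 walk d0:H5→d1:-→d2:-→d3:-→d4:-→d5:-→d6:-→d7:-→d8:H4 -> H4
  lookup 244.233.188.141: bits 11110100111010011011110010001 walk d0:H5→d1:-→d2:-→d3:-→d4:-→d5:-→d6:-→d7:-→d8:-→d9:-→d10:-→d11:-→d12:-→d13:-→d14:-→d15:-→d16:H2→d17:-→d18:-→d19:-→d20:-→d21:-→d22:-→d23:-→d24:-→d25:-→d26:-→d27:-→d28:-→d29:H3 -> H3
  lookup 244.233.0.4: bits 1111010011101001 walk d0:H5→d1:-→d2:-→d3:-→d4:-→d5:-→d6:-→d7:-→d8:-→d9:-→d10:-→d11:-→d12:-→d13:-→d14:-→d15:-→d16:H2 -> H2
  + 0.0.0.0/0 (H1) depth=0
  + 244.233.188.128/28 (H3) depth=28
  lookup 244.233.188.129: bits 1111010011101001101111001000 walk d0:H1→d1:-→d2:-→d3:-→d4:-→d5:-→d6:-→d7:-→d8:-→d9:-→d10:-→d11:-→d12:-→d13:-→d14:-→d15:-→d16:H2→d17:-→d18:-→d19:-→d20:-→d21:-→d22:-→d23:-→d24:-→d25:-→d26:-→d27:-→d28:H3 -> H3
  - 145.82.0.0/16 clear@16
  + 145.82.0.0/16 (H1) depth=16
  lookup 100.13.18.83: bits ε walk d0:H1 -> H1
  + 145.82.64.0/19 (H0) depth=19
  lookup 145.82.17.248: bits 10010001010100100 walk d0:H1→d1:-→d2:-→d3:-→d4:-→d5:-→d6:-→d7:-→d8:H4→d9:-→d10:-→d11:-→d12:H0→d13:-→d14:H2→d15:-→d16:H1→d17:- -> H1
  + 145.82.64.0/18 (H4) depth=18
  lookup 145.82.0.23: bits 10010001010100100 walk d0:H1→d1:-→d2:-→d3:-→d4:-→d5:-→d6:-→d7:-→d8:H4→d9:-→d10:-→d11:-→d12:H0→d13:-→d14:H2→d15:-→d16:H1→d17:- -> H1
  lookup 180.204.146.162: bits 10 walk d0:H1→d1:-→d2:- -> H1
  + 145.0.0.0/8 (H3) depth=8
  - 0.0.0.0/0 clear@0
  + 0.0.0.0/0 (H1) depth=0
  + 244.0.0.0/8 (H0) depth=8
  lookup 244.233.188.138: bits 11110100111010011011110010001 walk d0:H1→d1:-→d2:-→d3:-→d4:-→d5:-→d6:-→d7:-→d8:H0→d9:-→d10:-→d11:-→d12:-→d13:-→d14:-→d15:-→d16:H2→d17:-→d18:-→d19:-→d20:-→d21:-→d22:-→d23:-→d24:-→d25:-→d26:-→d27:-→d28:H3→d29:H3 -> H3
  + 244.233.176.0/20 (H2) depth=20

== LOOKUPS ==
["H2","no-route","H0","H1","H4","H3","H2","H3","H1","H1","H1","H1","H3"]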